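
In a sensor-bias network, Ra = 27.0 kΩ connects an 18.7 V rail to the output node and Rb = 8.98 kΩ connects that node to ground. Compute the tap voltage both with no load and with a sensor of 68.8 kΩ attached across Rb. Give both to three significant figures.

Unloaded: 4.67 V; loaded: 4.25 V

Open-circuit: V = 18.7 × 8.98/(27.0 + 8.98) = 4.67 V.
With the load, Rb becomes Rb‖R_L = 7.943 kΩ, so V = 18.7 × 7.943/34.94 = 4.25 V.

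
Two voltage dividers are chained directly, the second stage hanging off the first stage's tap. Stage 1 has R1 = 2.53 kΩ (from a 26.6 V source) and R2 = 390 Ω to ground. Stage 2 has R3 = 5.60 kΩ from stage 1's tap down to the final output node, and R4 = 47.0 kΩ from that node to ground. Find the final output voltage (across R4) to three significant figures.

Stage 2 presents R3+R4 = 52600 Ω as a load on stage 1's tap.
Stage 1's lower leg becomes R2‖(R3+R4) = 387.1 Ω, so V_mid = 26.6 × 387.1/2917 = 3.530 V.
Stage 2 is itself unloaded: V_out = V_mid × R4/(R3+R4) = 3.530 × 47000/52600 = 3.15 V.

V_out ≈ 3.15 V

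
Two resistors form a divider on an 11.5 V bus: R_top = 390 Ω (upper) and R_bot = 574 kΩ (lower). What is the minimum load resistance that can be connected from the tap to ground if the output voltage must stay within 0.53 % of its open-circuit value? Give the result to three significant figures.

Output resistance R_th = R_top‖R_bot = (390 × 574000)/574400 = 389.7 Ω.
The fractional drop is R_th/(R_th + R_L); requiring this ≤ 0.00530 gives R_L ≥ R_th(1/0.00530 − 1) = 389.7 × 187.7 = 73.1 kΩ.

R_L(min) ≈ 73.1 kΩ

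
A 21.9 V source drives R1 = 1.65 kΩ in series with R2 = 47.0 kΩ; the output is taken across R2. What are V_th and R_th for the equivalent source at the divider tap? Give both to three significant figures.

V_th is the open-circuit tap voltage: 21.9 × 47.0/(1.65 + 47.0) = 21.2 V.
With the supply zeroed, R1 and R2 appear in parallel from the tap: R_th = R1‖R2 = (1.65 × 47.0)/48.65 = 1.59 kΩ.

V_th = 21.2 V, R_th = 1.59 kΩ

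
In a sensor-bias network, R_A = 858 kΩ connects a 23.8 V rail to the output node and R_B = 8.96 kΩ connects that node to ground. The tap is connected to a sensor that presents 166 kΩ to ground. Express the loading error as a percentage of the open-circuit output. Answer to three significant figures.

The divider's output (Thévenin) resistance is R_A‖R_B = 8.867 kΩ.
Fractional drop under load = R_th/(R_th + R_L) = 8.867 / (8.867 + 166) = 0.05071.
So the output falls by 5.07 %.

5.07 %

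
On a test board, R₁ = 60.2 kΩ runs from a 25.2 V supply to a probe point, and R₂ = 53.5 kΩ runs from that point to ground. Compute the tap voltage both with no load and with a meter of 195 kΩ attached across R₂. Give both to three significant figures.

Open-circuit: V = 25.2 × 53.5/(60.2 + 53.5) = 11.9 V.
With the load, R₂ becomes R₂‖R_L = 41.98 kΩ, so V = 25.2 × 41.98/102.2 = 10.4 V.

Unloaded: 11.9 V; loaded: 10.4 V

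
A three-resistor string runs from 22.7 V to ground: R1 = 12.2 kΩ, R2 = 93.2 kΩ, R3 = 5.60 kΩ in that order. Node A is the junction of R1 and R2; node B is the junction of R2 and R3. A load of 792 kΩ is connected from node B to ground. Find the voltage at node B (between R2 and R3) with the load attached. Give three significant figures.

V ≈ 1.14 V

At node B, R3 is in parallel with the load: R3‖R_L = 5.561 kΩ.
Below node A the resistance is R2 + (R3‖R_L) = 98.76 kΩ, so V_A = 22.7 × 98.76/111.0 = 20.20 V.
Then V_B = V_A × (R3‖R_L)/(R2 + R3‖R_L) = 20.20 × 5.561/98.76 = 1.14 V.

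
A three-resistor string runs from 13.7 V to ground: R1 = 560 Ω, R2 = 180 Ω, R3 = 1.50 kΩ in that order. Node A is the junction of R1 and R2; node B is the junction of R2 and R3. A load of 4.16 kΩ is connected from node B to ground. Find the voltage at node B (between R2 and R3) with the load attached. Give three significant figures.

At node B, R3 is in parallel with the load: R3‖R_L = 1102 Ω.
Below node A the resistance is R2 + (R3‖R_L) = 1282 Ω, so V_A = 13.7 × 1282/1842 = 9.536 V.
Then V_B = V_A × (R3‖R_L)/(R2 + R3‖R_L) = 9.536 × 1102/1282 = 8.20 V.

V ≈ 8.20 V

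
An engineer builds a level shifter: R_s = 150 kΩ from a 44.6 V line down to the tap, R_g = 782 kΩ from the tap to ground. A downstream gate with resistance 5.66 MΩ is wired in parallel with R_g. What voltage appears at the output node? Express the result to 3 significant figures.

V_out ≈ 36.6 V

The load sits in parallel with R_g: R_g‖R_L = (782 × 5660) / (782 + 5660) = 687.1 kΩ.
V_out = 44.6 × 687.1 / (150 + 687.1) = 44.6 × 687.1/837.1 = 36.6 V.
(Unloaded it would have been 37.4 V.)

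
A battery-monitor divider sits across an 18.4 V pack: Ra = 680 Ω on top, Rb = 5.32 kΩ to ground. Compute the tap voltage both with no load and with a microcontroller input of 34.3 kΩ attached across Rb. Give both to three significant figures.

Open-circuit: V = 18.4 × 5320/(680 + 5320) = 16.3 V.
With the load, Rb becomes Rb‖R_L = 4606 Ω, so V = 18.4 × 4606/5286 = 16.0 V.

Unloaded: 16.3 V; loaded: 16.0 V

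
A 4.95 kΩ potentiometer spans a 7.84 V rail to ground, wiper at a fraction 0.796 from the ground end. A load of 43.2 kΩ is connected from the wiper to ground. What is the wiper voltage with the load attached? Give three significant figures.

The wiper splits the pot into (1−α)R = 1.010 kΩ above and αR = 3.940 kΩ below.
Lower section ‖ load = 3.611 kΩ.
V_wiper = 7.84 × 3.611/(1.010 + 3.611) = 6.13 V.

V ≈ 6.13 V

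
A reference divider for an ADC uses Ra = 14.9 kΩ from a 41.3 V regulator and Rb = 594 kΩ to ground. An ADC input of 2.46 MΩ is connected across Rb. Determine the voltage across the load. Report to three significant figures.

The load sits in parallel with Rb: Rb‖R_L = (594 × 2460) / (594 + 2460) = 478.5 kΩ.
V_out = 41.3 × 478.5 / (14.9 + 478.5) = 41.3 × 478.5/493.4 = 40.1 V.
(Unloaded it would have been 40.3 V.)

V_out ≈ 40.1 V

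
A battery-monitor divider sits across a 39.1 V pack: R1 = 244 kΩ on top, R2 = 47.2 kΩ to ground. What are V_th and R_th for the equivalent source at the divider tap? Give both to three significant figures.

V_th = 6.34 V, R_th = 39.5 kΩ

V_th is the open-circuit tap voltage: 39.1 × 47.2/(244 + 47.2) = 6.34 V.
With the supply zeroed, R1 and R2 appear in parallel from the tap: R_th = R1‖R2 = (244 × 47.2)/291.2 = 39.5 kΩ.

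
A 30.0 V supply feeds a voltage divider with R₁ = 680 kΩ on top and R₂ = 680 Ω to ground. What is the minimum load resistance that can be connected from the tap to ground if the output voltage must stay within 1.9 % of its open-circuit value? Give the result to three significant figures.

Output resistance R_th = R₁‖R₂ = (680000 × 680)/680700 = 679.3 Ω.
The fractional drop is R_th/(R_th + R_L); requiring this ≤ 0.0190 gives R_L ≥ R_th(1/0.0190 − 1) = 679.3 × 51.63 = 35.1 kΩ.

R_L(min) ≈ 35.1 kΩ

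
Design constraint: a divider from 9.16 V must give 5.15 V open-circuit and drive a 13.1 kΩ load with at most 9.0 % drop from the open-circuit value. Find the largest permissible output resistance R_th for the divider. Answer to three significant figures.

Loading drop = R_th/(R_th + R_L) ≤ 0.0900, so R_th ≤ R_L · ε/(1−ε) = 13.1 kΩ × 0.0900/0.9100 = 1.30 kΩ.

R_th ≤ 1.30 kΩ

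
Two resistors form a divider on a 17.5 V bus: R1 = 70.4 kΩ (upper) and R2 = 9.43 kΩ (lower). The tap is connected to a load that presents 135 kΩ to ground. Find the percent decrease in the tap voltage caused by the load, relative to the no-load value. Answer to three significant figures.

5.80 %

The divider's output (Thévenin) resistance is R1‖R2 = 8.316 kΩ.
Fractional drop under load = R_th/(R_th + R_L) = 8.316 / (8.316 + 135) = 0.05803.
So the output falls by 5.80 %.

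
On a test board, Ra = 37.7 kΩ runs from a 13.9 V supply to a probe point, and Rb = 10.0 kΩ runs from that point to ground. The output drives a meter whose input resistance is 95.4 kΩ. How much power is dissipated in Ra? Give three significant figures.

P ≈ 3.33 mW

Total resistance from the source is Ra + (Rb‖R_L) = 46.75 kΩ, so I = 13.9/46.75 kΩ = 0.2973 mA.
P = I²·Ra = (0.2973 mA)² × 37.7 kΩ = 3.33 mW.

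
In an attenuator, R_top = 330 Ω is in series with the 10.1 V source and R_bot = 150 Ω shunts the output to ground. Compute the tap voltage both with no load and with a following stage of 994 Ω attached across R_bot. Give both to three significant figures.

Open-circuit: V = 10.1 × 150/(330 + 150) = 3.16 V.
With the load, R_bot becomes R_bot‖R_L = 130.3 Ω, so V = 10.1 × 130.3/460.3 = 2.86 V.

Unloaded: 3.16 V; loaded: 2.86 V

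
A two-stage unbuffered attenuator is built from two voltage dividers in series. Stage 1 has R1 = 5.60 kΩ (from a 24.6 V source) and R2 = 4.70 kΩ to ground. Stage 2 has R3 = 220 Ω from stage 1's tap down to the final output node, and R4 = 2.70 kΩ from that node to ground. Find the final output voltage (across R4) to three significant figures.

Stage 2 presents R3+R4 = 2920 Ω as a load on stage 1's tap.
Stage 1's lower leg becomes R2‖(R3+R4) = 1801 Ω, so V_mid = 24.6 × 1801/7401 = 5.986 V.
Stage 2 is itself unloaded: V_out = V_mid × R4/(R3+R4) = 5.986 × 2700/2920 = 5.54 V.

V_out ≈ 5.54 V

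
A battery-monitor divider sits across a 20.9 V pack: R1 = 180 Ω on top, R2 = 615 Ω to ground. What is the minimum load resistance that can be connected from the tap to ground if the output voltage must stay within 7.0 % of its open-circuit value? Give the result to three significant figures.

R_L(min) ≈ 1.85 kΩ

Output resistance R_th = R1‖R2 = (180 × 615)/795.0 = 139.2 Ω.
The fractional drop is R_th/(R_th + R_L); requiring this ≤ 0.0700 gives R_L ≥ R_th(1/0.0700 − 1) = 139.2 × 13.29 = 1.85 kΩ.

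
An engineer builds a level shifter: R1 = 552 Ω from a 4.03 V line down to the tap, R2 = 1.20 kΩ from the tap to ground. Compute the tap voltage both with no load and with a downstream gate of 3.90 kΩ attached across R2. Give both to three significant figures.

Unloaded: 2.76 V; loaded: 2.52 V

Open-circuit: V = 4.03 × 1200/(552 + 1200) = 2.76 V.
With the load, R2 becomes R2‖R_L = 917.6 Ω, so V = 4.03 × 917.6/1470 = 2.52 V.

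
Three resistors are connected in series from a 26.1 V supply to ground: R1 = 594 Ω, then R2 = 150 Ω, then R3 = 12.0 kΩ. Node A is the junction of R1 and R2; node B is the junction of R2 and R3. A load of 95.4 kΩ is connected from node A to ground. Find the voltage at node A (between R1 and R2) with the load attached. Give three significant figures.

Below node A the series string R2+R3 = 12150 Ω sits in parallel with the 95400 Ω load: 10780 Ω.
V_A = 26.1 × 10780/(594 + 10780) = 24.7 V.

V ≈ 24.7 V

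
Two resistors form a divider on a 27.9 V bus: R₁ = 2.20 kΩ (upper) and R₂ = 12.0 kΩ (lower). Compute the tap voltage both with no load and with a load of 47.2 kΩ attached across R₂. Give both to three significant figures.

Open-circuit: V = 27.9 × 12.0/(2.20 + 12.0) = 23.6 V.
With the load, R₂ becomes R₂‖R_L = 9.568 kΩ, so V = 27.9 × 9.568/11.77 = 22.7 V.

Unloaded: 23.6 V; loaded: 22.7 V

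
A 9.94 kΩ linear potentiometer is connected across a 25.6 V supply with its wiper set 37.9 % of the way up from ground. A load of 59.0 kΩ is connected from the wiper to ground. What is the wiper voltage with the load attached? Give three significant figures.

The wiper splits the pot into (1−α)R = 6.173 kΩ above and αR = 3.767 kΩ below.
Lower section ‖ load = 3.541 kΩ.
V_wiper = 25.6 × 3.541/(6.173 + 3.541) = 9.33 V.

V ≈ 9.33 V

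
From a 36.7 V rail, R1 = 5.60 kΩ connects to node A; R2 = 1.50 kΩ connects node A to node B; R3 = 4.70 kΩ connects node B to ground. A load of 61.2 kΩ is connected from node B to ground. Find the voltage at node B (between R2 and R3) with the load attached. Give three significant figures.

V ≈ 14.0 V

At node B, R3 is in parallel with the load: R3‖R_L = 4.365 kΩ.
Below node A the resistance is R2 + (R3‖R_L) = 5.865 kΩ, so V_A = 36.7 × 5.865/11.46 = 18.77 V.
Then V_B = V_A × (R3‖R_L)/(R2 + R3‖R_L) = 18.77 × 4.365/5.865 = 14.0 V.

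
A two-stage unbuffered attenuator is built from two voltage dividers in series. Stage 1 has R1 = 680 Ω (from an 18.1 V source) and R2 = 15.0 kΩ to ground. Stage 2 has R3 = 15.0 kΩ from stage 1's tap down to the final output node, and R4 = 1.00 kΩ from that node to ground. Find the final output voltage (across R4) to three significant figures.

V_out ≈ 1.04 V

Stage 2 presents R3+R4 = 16000 Ω as a load on stage 1's tap.
Stage 1's lower leg becomes R2‖(R3+R4) = 7742 Ω, so V_mid = 18.1 × 7742/8422 = 16.64 V.
Stage 2 is itself unloaded: V_out = V_mid × R4/(R3+R4) = 16.64 × 1000/16000 = 1.04 V.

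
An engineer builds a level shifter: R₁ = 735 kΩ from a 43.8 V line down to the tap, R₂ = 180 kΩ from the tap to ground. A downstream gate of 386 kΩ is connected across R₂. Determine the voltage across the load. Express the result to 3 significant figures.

The load sits in parallel with R₂: R₂‖R_L = (180 × 386) / (180 + 386) = 122.8 kΩ.
V_out = 43.8 × 122.8 / (735 + 122.8) = 43.8 × 122.8/857.8 = 6.27 V.

V_out ≈ 6.27 V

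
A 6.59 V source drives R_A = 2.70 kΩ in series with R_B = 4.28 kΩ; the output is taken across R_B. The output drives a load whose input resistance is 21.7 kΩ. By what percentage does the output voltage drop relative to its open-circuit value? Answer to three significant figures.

The divider's output (Thévenin) resistance is R_A‖R_B = 1.656 kΩ.
Fractional drop under load = R_th/(R_th + R_L) = 1.656 / (1.656 + 21.7) = 0.07089.
So the output falls by 7.09 %.

7.09 %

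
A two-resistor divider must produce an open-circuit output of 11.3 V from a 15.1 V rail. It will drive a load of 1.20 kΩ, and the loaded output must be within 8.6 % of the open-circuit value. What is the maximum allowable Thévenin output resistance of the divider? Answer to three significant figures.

Loading drop = R_th/(R_th + R_L) ≤ 0.0860, so R_th ≤ R_L · ε/(1−ε) = 1.20 kΩ × 0.0860/0.9140 = 113 Ω.
(Any R1, R2 with R2/(R1+R2) = 0.748 and R1‖R2 ≤ 113 Ω will meet the spec.)

R_th ≤ 113 Ω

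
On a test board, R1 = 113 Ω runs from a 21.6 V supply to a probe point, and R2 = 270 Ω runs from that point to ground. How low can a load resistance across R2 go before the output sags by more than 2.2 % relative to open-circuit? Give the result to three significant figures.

R_L(min) ≈ 3.54 kΩ

Output resistance R_th = R1‖R2 = (113 × 270)/383.0 = 79.66 Ω.
The fractional drop is R_th/(R_th + R_L); requiring this ≤ 0.0220 gives R_L ≥ R_th(1/0.0220 − 1) = 79.66 × 44.45 = 3.54 kΩ.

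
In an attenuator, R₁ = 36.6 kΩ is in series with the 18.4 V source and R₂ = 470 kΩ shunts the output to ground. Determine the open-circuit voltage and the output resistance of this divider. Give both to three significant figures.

V_th is the open-circuit tap voltage: 18.4 × 470/(36.6 + 470) = 17.1 V.
With the supply zeroed, R₁ and R₂ appear in parallel from the tap: R_th = R₁‖R₂ = (36.6 × 470)/506.6 = 34.0 kΩ.

V_th = 17.1 V, R_th = 34.0 kΩ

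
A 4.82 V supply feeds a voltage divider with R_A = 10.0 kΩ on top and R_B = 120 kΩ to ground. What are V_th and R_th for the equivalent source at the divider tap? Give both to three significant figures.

V_th = 4.45 V, R_th = 9.23 kΩ

V_th is the open-circuit tap voltage: 4.82 × 120/(10.0 + 120) = 4.45 V.
With the supply zeroed, R_A and R_B appear in parallel from the tap: R_th = R_A‖R_B = (10.0 × 120)/130.0 = 9.23 kΩ.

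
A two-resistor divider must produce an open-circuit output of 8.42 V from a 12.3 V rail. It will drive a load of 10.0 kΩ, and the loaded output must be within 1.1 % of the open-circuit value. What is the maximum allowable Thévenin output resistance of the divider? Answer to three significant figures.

Loading drop = R_th/(R_th + R_L) ≤ 0.0110, so R_th ≤ R_L · ε/(1−ε) = 10.0 kΩ × 0.0110/0.9890 = 111 Ω.

R_th ≤ 111 Ω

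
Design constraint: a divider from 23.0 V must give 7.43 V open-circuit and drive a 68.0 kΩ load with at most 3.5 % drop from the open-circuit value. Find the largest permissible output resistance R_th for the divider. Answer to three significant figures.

R_th ≤ 2.47 kΩ

Loading drop = R_th/(R_th + R_L) ≤ 0.0350, so R_th ≤ R_L · ε/(1−ε) = 68.0 kΩ × 0.0350/0.9650 = 2.47 kΩ.
(Any R1, R2 with R2/(R1+R2) = 0.323 and R1‖R2 ≤ 2.47 kΩ will meet the spec.)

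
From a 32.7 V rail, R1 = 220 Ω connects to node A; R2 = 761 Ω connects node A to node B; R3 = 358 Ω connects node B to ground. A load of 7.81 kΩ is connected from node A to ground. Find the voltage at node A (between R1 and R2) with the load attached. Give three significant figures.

V ≈ 26.7 V

Below node A the series string R2+R3 = 1119 Ω sits in parallel with the 7810 Ω load: 978.8 Ω.
V_A = 32.7 × 978.8/(220 + 978.8) = 26.7 V.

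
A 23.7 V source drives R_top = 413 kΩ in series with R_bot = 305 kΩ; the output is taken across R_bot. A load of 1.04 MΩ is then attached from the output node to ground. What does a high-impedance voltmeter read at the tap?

The load sits in parallel with R_bot: R_bot‖R_L = (305 × 1040) / (305 + 1040) = 235.8 kΩ.
V_out = 23.7 × 235.8 / (413 + 235.8) = 23.7 × 235.8/648.8 = 8.61 V.
(Unloaded it would have been 10.1 V.)

V_out ≈ 8.61 V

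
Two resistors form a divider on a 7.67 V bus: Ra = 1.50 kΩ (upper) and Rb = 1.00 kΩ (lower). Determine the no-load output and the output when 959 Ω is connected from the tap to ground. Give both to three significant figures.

Unloaded: 3.07 V; loaded: 1.89 V

Open-circuit: V = 7.67 × 1000/(1500 + 1000) = 3.07 V.
With the load, Rb becomes Rb‖R_L = 489.5 Ω, so V = 7.67 × 489.5/1990 = 1.89 V.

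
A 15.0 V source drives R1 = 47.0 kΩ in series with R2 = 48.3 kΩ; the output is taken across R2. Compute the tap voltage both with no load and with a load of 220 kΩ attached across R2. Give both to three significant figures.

Open-circuit: V = 15.0 × 48.3/(47.0 + 48.3) = 7.60 V.
With the load, R2 becomes R2‖R_L = 39.60 kΩ, so V = 15.0 × 39.60/86.60 = 6.86 V.

Unloaded: 7.60 V; loaded: 6.86 V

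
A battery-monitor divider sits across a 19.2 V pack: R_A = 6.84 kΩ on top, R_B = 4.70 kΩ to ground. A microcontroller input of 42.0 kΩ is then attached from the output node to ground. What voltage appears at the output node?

The load sits in parallel with R_B: R_B‖R_L = (4.70 × 42.0) / (4.70 + 42.0) = 4.227 kΩ.
V_out = 19.2 × 4.227 / (6.84 + 4.227) = 19.2 × 4.227/11.07 = 7.33 V.

V_out ≈ 7.33 V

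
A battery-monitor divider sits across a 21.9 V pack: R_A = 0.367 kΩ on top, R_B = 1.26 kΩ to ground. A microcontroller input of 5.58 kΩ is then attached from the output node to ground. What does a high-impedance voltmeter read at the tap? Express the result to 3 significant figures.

V_out ≈ 16.1 V

The load sits in parallel with R_B: R_B‖R_L = (1260 × 5580) / (1260 + 5580) = 1028 Ω.
V_out = 21.9 × 1028 / (367 + 1028) = 21.9 × 1028/1395 = 16.1 V.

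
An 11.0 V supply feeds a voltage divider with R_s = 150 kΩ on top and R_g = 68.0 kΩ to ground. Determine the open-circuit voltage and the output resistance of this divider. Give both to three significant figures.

V_th = 3.43 V, R_th = 46.8 kΩ

V_th is the open-circuit tap voltage: 11.0 × 68.0/(150 + 68.0) = 3.43 V.
With the supply zeroed, R_s and R_g appear in parallel from the tap: R_th = R_s‖R_g = (150 × 68.0)/218.0 = 46.8 kΩ.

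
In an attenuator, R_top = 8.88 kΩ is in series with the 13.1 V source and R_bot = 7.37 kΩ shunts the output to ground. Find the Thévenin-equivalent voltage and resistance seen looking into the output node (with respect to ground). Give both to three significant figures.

V_th = 5.94 V, R_th = 4.03 kΩ

V_th is the open-circuit tap voltage: 13.1 × 7.37/(8.88 + 7.37) = 5.94 V.
With the supply zeroed, R_top and R_bot appear in parallel from the tap: R_th = R_top‖R_bot = (8.88 × 7.37)/16.25 = 4.03 kΩ.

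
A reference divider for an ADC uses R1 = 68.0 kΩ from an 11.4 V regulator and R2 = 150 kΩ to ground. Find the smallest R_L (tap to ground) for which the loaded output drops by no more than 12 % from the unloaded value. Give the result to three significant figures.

R_L(min) ≈ 343 kΩ

Output resistance R_th = R1‖R2 = (68.0 × 150)/218.0 = 46.79 kΩ.
The fractional drop is R_th/(R_th + R_L); requiring this ≤ 0.120 gives R_L ≥ R_th(1/0.120 − 1) = 46.79 × 7.333 = 343 kΩ.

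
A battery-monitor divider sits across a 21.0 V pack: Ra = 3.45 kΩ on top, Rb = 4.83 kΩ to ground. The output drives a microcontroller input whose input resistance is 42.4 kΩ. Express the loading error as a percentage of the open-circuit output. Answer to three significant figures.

4.53 %

The divider's output (Thévenin) resistance is Ra‖Rb = 2.013 kΩ.
Fractional drop under load = R_th/(R_th + R_L) = 2.013 / (2.013 + 42.4) = 0.04531.
So the output falls by 4.53 %.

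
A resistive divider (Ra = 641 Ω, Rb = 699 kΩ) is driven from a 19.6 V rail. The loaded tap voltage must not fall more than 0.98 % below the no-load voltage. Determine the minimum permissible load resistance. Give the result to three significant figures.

Output resistance R_th = Ra‖Rb = (641 × 699000)/699600 = 640.4 Ω.
The fractional drop is R_th/(R_th + R_L); requiring this ≤ 0.00980 gives R_L ≥ R_th(1/0.00980 − 1) = 640.4 × 101.0 = 64.7 kΩ.

R_L(min) ≈ 64.7 kΩ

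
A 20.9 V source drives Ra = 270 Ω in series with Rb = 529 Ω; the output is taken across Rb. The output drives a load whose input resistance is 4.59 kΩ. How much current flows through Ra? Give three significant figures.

Rb‖R_L = 474.3 Ω, so the source sees Ra + Rb‖R_L = 744.3 Ω.
I = 20.9 V / 744.3 Ω = 28.1 mA.

I ≈ 28.1 mA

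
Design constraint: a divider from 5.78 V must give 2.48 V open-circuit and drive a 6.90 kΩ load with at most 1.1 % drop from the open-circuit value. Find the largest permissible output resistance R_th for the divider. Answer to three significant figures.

R_th ≤ 76.7 Ω

Loading drop = R_th/(R_th + R_L) ≤ 0.0110, so R_th ≤ R_L · ε/(1−ε) = 6.90 kΩ × 0.0110/0.9890 = 76.7 Ω.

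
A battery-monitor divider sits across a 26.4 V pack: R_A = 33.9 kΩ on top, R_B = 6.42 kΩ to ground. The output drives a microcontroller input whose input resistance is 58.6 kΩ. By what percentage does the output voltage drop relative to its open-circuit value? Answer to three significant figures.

8.43 %

The divider's output (Thévenin) resistance is R_A‖R_B = 5.398 kΩ.
Fractional drop under load = R_th/(R_th + R_L) = 5.398 / (5.398 + 58.6) = 0.08434.
So the output falls by 8.43 %.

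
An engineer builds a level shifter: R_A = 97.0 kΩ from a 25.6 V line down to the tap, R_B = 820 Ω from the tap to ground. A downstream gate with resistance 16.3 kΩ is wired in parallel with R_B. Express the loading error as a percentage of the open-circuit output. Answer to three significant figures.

4.75 %

The divider's output (Thévenin) resistance is R_A‖R_B = 813.1 Ω.
Fractional drop under load = R_th/(R_th + R_L) = 813.1 / (813.1 + 16300) = 0.04751.
So the output falls by 4.75 %.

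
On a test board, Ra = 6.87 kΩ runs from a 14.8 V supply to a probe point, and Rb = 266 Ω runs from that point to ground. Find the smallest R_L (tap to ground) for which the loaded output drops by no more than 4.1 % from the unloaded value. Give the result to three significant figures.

R_L(min) ≈ 5.99 kΩ

Output resistance R_th = Ra‖Rb = (6870 × 266)/7136 = 256.1 Ω.
The fractional drop is R_th/(R_th + R_L); requiring this ≤ 0.0410 gives R_L ≥ R_th(1/0.0410 − 1) = 256.1 × 23.39 = 5.99 kΩ.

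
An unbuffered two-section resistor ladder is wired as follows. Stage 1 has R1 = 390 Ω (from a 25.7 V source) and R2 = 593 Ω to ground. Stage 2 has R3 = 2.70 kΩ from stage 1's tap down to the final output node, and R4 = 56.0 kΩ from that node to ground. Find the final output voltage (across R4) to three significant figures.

V_out ≈ 14.7 V

Stage 2 presents R3+R4 = 58700 Ω as a load on stage 1's tap.
Stage 1's lower leg becomes R2‖(R3+R4) = 587.1 Ω, so V_mid = 25.7 × 587.1/977.1 = 15.44 V.
Stage 2 is itself unloaded: V_out = V_mid × R4/(R3+R4) = 15.44 × 56000/58700 = 14.7 V.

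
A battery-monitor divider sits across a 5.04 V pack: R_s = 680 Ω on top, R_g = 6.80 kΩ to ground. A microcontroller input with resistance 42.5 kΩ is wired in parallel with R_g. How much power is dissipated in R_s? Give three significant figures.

Total resistance from the source is R_s + (R_g‖R_L) = 6542 Ω, so I = 5.04/6542 Ω = 0.7704 mA.
P = I²·R_s = (0.7704 mA)² × 680 Ω = 0.404 mW.

P ≈ 0.404 mW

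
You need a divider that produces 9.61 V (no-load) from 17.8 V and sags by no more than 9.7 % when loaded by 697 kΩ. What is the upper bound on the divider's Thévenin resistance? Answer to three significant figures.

R_th ≤ 74.9 kΩ

Loading drop = R_th/(R_th + R_L) ≤ 0.0970, so R_th ≤ R_L · ε/(1−ε) = 697 kΩ × 0.0970/0.9030 = 74.9 kΩ.
(Any R1, R2 with R2/(R1+R2) = 0.540 and R1‖R2 ≤ 74.9 kΩ will meet the spec.)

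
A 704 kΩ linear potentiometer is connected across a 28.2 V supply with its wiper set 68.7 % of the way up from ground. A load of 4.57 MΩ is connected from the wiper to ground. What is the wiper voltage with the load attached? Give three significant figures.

V ≈ 18.8 V

The wiper splits the pot into (1−α)R = 220.4 kΩ above and αR = 483.6 kΩ below.
Lower section ‖ load = 437.4 kΩ.
V_wiper = 28.2 × 437.4/(220.4 + 437.4) = 18.8 V.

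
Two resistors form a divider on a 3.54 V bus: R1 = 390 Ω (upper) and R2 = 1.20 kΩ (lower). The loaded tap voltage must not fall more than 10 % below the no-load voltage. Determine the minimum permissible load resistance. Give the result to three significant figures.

Output resistance R_th = R1‖R2 = (390 × 1200)/1590 = 294.3 Ω.
The fractional drop is R_th/(R_th + R_L); requiring this ≤ 0.100 gives R_L ≥ R_th(1/0.100 − 1) = 294.3 × 9.000 = 2.65 kΩ.

R_L(min) ≈ 2.65 kΩ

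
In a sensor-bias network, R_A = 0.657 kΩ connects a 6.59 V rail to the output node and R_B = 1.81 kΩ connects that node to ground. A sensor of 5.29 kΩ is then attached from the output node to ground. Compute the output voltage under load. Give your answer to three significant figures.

V_out ≈ 4.43 V

The load sits in parallel with R_B: R_B‖R_L = (1810 × 5290) / (1810 + 5290) = 1349 Ω.
V_out = 6.59 × 1349 / (657 + 1349) = 6.59 × 1349/2006 = 4.43 V.
(Unloaded it would have been 4.83 V.)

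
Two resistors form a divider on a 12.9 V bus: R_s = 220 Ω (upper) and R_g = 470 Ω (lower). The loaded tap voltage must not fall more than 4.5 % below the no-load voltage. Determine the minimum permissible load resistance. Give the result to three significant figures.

R_L(min) ≈ 3.18 kΩ

Output resistance R_th = R_s‖R_g = (220 × 470)/690.0 = 149.9 Ω.
The fractional drop is R_th/(R_th + R_L); requiring this ≤ 0.0450 gives R_L ≥ R_th(1/0.0450 − 1) = 149.9 × 21.22 = 3.18 kΩ.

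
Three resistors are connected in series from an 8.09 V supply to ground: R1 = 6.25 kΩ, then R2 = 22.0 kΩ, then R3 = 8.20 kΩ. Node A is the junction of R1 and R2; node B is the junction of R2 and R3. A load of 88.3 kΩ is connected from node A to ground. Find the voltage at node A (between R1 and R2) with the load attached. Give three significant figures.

V ≈ 6.33 V

Below node A the series string R2+R3 = 30.20 kΩ sits in parallel with the 88.3 kΩ load: 22.50 kΩ.
V_A = 8.09 × 22.50/(6.25 + 22.50) = 6.33 V.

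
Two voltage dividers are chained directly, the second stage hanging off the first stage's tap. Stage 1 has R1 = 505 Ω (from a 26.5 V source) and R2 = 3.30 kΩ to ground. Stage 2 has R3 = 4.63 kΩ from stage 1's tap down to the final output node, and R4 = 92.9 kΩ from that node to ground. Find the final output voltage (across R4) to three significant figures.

V_out ≈ 21.8 V

Stage 2 presents R3+R4 = 97530 Ω as a load on stage 1's tap.
Stage 1's lower leg becomes R2‖(R3+R4) = 3192 Ω, so V_mid = 26.5 × 3192/3697 = 22.88 V.
Stage 2 is itself unloaded: V_out = V_mid × R4/(R3+R4) = 22.88 × 92900/97530 = 21.8 V.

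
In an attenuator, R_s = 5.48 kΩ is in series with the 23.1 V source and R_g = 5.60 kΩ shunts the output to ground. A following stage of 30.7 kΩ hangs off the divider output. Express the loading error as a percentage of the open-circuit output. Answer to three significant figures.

Unloaded V = 23.1 × 5.60/11.08 = 11.675 V.
Loaded: R_g‖R_L = 4.736 kΩ, giving V = 23.1 × 4.736/10.22 = 10.709 V.
Drop = (11.675 − 10.709) / 11.675 = 8.28 %.

8.28 %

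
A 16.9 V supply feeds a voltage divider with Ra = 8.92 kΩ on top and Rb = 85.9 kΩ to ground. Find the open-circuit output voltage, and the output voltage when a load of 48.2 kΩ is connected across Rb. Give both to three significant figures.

Open-circuit: V = 16.9 × 85.9/(8.92 + 85.9) = 15.3 V.
With the load, Rb becomes Rb‖R_L = 30.88 kΩ, so V = 16.9 × 30.88/39.80 = 13.1 V.

Unloaded: 15.3 V; loaded: 13.1 V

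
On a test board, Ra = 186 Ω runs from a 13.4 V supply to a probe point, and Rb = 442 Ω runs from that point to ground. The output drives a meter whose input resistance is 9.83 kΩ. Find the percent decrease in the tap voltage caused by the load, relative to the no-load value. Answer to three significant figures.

1.31 %

The divider's output (Thévenin) resistance is Ra‖Rb = 130.9 Ω.
Fractional drop under load = R_th/(R_th + R_L) = 130.9 / (130.9 + 9830) = 0.01314.
So the output falls by 1.31 %.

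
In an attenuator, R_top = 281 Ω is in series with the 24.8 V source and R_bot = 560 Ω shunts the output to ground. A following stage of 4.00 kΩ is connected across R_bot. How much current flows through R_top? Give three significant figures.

R_bot‖R_L = 491.2 Ω, so the source sees R_top + R_bot‖R_L = 772.2 Ω.
I = 24.8 V / 772.2 Ω = 32.1 mA.

I ≈ 32.1 mA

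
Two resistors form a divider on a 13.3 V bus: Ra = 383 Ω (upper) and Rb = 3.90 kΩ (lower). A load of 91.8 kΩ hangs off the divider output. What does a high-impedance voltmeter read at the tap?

V_out ≈ 12.1 V

The load sits in parallel with Rb: Rb‖R_L = (3900 × 91800) / (3900 + 91800) = 3741 Ω.
V_out = 13.3 × 3741 / (383 + 3741) = 13.3 × 3741/4124 = 12.1 V.
(Unloaded it would have been 12.1 V.)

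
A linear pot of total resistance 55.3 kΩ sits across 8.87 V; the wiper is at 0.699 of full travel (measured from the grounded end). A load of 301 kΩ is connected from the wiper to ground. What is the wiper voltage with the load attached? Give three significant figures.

The wiper splits the pot into (1−α)R = 16.65 kΩ above and αR = 38.65 kΩ below.
Lower section ‖ load = 34.26 kΩ.
V_wiper = 8.87 × 34.26/(16.65 + 34.26) = 5.97 V.

V ≈ 5.97 V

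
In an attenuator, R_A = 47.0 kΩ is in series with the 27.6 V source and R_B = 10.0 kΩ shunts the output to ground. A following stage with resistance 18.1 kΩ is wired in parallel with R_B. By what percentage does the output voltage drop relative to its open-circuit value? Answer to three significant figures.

Unloaded V = 27.6 × 10.0/57.00 = 4.842 V.
Loaded: R_B‖R_L = 6.441 kΩ, giving V = 27.6 × 6.441/53.44 = 3.327 V.
Drop = (4.842 − 3.327) / 4.842 = 31.3 %.

31.3 %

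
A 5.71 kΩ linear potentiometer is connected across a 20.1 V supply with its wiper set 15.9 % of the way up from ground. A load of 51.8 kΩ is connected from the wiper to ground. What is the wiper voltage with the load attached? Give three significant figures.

V ≈ 3.15 V

The wiper splits the pot into (1−α)R = 4802 Ω above and αR = 907.9 Ω below.
Lower section ‖ load = 892.3 Ω.
V_wiper = 20.1 × 892.3/(4802 + 892.3) = 3.15 V.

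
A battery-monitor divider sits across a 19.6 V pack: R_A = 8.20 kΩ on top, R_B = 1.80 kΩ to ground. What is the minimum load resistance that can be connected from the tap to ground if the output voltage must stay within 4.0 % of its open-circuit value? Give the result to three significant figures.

R_L(min) ≈ 35.4 kΩ

Output resistance R_th = R_A‖R_B = (8.20 × 1.80)/10.00 = 1.476 kΩ.
The fractional drop is R_th/(R_th + R_L); requiring this ≤ 0.0400 gives R_L ≥ R_th(1/0.0400 − 1) = 1.476 × 24.00 = 35.4 kΩ.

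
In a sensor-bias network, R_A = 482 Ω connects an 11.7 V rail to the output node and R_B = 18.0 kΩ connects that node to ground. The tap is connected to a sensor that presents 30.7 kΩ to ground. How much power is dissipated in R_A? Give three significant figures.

P ≈ 0.472 mW

Total resistance from the source is R_A + (R_B‖R_L) = 11830 Ω, so I = 11.7/11830 Ω = 0.9891 mA.
P = I²·R_A = (0.9891 mA)² × 482 Ω = 0.472 mW.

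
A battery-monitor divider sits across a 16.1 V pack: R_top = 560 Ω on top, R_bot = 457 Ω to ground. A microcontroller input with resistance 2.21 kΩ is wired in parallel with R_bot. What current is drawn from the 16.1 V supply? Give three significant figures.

I ≈ 17.2 mA

R_bot‖R_L = 378.7 Ω, so the source sees R_top + R_bot‖R_L = 938.7 Ω.
I = 16.1 V / 938.7 Ω = 17.2 mA.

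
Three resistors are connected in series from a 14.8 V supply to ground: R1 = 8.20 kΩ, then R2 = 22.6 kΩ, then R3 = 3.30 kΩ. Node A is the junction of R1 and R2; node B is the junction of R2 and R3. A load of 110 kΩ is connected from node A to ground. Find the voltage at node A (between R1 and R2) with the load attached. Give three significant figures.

Below node A the series string R2+R3 = 25.90 kΩ sits in parallel with the 110 kΩ load: 20.96 kΩ.
V_A = 14.8 × 20.96/(8.20 + 20.96) = 10.6 V.

V ≈ 10.6 V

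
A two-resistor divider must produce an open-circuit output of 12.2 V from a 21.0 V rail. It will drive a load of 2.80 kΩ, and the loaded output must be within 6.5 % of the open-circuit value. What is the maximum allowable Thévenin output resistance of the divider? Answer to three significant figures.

Loading drop = R_th/(R_th + R_L) ≤ 0.0650, so R_th ≤ R_L · ε/(1−ε) = 2.80 kΩ × 0.0650/0.9350 = 195 Ω.
(Any R1, R2 with R2/(R1+R2) = 0.581 and R1‖R2 ≤ 195 Ω will meet the spec.)

R_th ≤ 195 Ω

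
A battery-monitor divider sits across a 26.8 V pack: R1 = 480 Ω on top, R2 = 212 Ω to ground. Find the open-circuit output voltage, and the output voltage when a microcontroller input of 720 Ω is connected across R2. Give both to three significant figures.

Unloaded: 8.21 V; loaded: 6.82 V

Open-circuit: V = 26.8 × 212/(480 + 212) = 8.21 V.
With the load, R2 becomes R2‖R_L = 163.8 Ω, so V = 26.8 × 163.8/643.8 = 6.82 V.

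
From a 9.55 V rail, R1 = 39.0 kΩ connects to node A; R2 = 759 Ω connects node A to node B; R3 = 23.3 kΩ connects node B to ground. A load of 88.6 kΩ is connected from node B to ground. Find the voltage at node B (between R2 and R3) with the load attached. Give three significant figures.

V ≈ 3.03 V

At node B, R3 is in parallel with the load: R3‖R_L = 18450 Ω.
Below node A the resistance is R2 + (R3‖R_L) = 19210 Ω, so V_A = 9.55 × 19210/58210 = 3.151 V.
Then V_B = V_A × (R3‖R_L)/(R2 + R3‖R_L) = 3.151 × 18450/19210 = 3.03 V.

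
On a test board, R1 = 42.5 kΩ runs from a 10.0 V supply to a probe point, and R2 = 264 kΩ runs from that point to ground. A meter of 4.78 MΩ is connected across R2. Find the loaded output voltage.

V_out ≈ 8.55 V

The load sits in parallel with R2: R2‖R_L = (264 × 4780) / (264 + 4780) = 250.2 kΩ.
V_out = 10.0 × 250.2 / (42.5 + 250.2) = 10.0 × 250.2/292.7 = 8.55 V.
(Unloaded it would have been 8.61 V.)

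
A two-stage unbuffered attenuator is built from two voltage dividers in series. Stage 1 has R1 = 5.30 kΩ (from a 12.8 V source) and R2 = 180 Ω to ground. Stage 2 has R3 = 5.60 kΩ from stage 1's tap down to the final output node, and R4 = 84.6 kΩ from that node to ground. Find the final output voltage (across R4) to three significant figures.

Stage 2 presents R3+R4 = 90200 Ω as a load on stage 1's tap.
Stage 1's lower leg becomes R2‖(R3+R4) = 179.6 Ω, so V_mid = 12.8 × 179.6/5480 = 0.4196 V.
Stage 2 is itself unloaded: V_out = V_mid × R4/(R3+R4) = 0.4196 × 84600/90200 = 0.394 V.

V_out ≈ 0.394 V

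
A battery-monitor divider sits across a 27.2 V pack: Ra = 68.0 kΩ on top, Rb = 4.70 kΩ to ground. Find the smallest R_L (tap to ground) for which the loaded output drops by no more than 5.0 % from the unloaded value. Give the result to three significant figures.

Output resistance R_th = Ra‖Rb = (68.0 × 4.70)/72.70 = 4.396 kΩ.
The fractional drop is R_th/(R_th + R_L); requiring this ≤ 0.0500 gives R_L ≥ R_th(1/0.0500 − 1) = 4.396 × 19.00 = 83.5 kΩ.

R_L(min) ≈ 83.5 kΩ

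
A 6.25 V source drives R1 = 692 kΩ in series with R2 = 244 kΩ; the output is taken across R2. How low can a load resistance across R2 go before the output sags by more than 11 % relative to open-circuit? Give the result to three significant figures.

R_L(min) ≈ 1.46 MΩ

Output resistance R_th = R1‖R2 = (692 × 244)/936.0 = 180.4 kΩ.
The fractional drop is R_th/(R_th + R_L); requiring this ≤ 0.110 gives R_L ≥ R_th(1/0.110 − 1) = 180.4 × 8.091 = 1.46 MΩ.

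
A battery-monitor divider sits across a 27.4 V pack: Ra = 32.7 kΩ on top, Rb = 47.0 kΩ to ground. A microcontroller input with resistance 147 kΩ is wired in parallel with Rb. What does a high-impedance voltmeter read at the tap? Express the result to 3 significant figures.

V_out ≈ 14.3 V

The load sits in parallel with Rb: Rb‖R_L = (47.0 × 147) / (47.0 + 147) = 35.61 kΩ.
V_out = 27.4 × 35.61 / (32.7 + 35.61) = 27.4 × 35.61/68.31 = 14.3 V.
(Unloaded it would have been 16.2 V.)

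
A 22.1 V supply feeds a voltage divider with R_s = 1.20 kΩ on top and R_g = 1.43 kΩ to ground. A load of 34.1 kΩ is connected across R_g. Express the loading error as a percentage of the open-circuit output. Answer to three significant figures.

The divider's output (Thévenin) resistance is R_s‖R_g = 0.6525 kΩ.
Fractional drop under load = R_th/(R_th + R_L) = 0.6525 / (0.6525 + 34.1) = 0.01877.
So the output falls by 1.88 %.

1.88 %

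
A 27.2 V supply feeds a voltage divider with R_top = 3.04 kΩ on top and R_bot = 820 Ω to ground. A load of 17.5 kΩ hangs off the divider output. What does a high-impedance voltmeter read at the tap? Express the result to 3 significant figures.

V_out ≈ 5.57 V

The load sits in parallel with R_bot: R_bot‖R_L = (820 × 17500) / (820 + 17500) = 783.3 Ω.
V_out = 27.2 × 783.3 / (3040 + 783.3) = 27.2 × 783.3/3823 = 5.57 V.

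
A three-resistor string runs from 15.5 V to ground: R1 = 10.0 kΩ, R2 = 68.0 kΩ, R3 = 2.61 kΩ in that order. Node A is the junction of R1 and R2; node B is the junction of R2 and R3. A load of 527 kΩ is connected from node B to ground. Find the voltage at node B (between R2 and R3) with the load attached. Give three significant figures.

V ≈ 0.499 V

At node B, R3 is in parallel with the load: R3‖R_L = 2.597 kΩ.
Below node A the resistance is R2 + (R3‖R_L) = 70.60 kΩ, so V_A = 15.5 × 70.60/80.60 = 13.58 V.
Then V_B = V_A × (R3‖R_L)/(R2 + R3‖R_L) = 13.58 × 2.597/70.60 = 0.499 V.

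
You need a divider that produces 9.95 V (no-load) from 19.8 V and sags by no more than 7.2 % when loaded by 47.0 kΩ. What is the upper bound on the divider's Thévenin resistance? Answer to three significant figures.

R_th ≤ 3.65 kΩ

Loading drop = R_th/(R_th + R_L) ≤ 0.0720, so R_th ≤ R_L · ε/(1−ε) = 47.0 kΩ × 0.0720/0.9280 = 3.65 kΩ.
(Any R1, R2 with R2/(R1+R2) = 0.503 and R1‖R2 ≤ 3.65 kΩ will meet the spec.)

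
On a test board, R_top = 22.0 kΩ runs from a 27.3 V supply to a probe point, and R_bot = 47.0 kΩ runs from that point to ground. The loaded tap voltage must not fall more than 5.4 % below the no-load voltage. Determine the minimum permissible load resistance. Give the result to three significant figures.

Output resistance R_th = R_top‖R_bot = (22.0 × 47.0)/69.00 = 14.99 kΩ.
The fractional drop is R_th/(R_th + R_L); requiring this ≤ 0.0540 gives R_L ≥ R_th(1/0.0540 − 1) = 14.99 × 17.52 = 263 kΩ.

R_L(min) ≈ 263 kΩ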